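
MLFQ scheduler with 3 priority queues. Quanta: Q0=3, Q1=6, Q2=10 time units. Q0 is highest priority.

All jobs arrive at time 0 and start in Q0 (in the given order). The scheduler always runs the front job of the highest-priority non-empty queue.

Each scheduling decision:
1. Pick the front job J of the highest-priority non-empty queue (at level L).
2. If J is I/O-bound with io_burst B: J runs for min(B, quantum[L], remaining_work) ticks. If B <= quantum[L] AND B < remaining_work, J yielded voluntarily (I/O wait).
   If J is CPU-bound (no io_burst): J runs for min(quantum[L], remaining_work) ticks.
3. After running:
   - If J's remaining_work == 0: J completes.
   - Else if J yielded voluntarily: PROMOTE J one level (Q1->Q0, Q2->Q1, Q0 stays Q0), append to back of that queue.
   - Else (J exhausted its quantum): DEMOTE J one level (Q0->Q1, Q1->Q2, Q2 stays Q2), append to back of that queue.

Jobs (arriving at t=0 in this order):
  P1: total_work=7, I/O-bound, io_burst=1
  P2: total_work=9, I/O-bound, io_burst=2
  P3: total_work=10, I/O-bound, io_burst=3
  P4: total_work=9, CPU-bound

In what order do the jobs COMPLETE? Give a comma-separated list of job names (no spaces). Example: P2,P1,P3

t=0-1: P1@Q0 runs 1, rem=6, I/O yield, promote→Q0. Q0=[P2,P3,P4,P1] Q1=[] Q2=[]
t=1-3: P2@Q0 runs 2, rem=7, I/O yield, promote→Q0. Q0=[P3,P4,P1,P2] Q1=[] Q2=[]
t=3-6: P3@Q0 runs 3, rem=7, I/O yield, promote→Q0. Q0=[P4,P1,P2,P3] Q1=[] Q2=[]
t=6-9: P4@Q0 runs 3, rem=6, quantum used, demote→Q1. Q0=[P1,P2,P3] Q1=[P4] Q2=[]
t=9-10: P1@Q0 runs 1, rem=5, I/O yield, promote→Q0. Q0=[P2,P3,P1] Q1=[P4] Q2=[]
t=10-12: P2@Q0 runs 2, rem=5, I/O yield, promote→Q0. Q0=[P3,P1,P2] Q1=[P4] Q2=[]
t=12-15: P3@Q0 runs 3, rem=4, I/O yield, promote→Q0. Q0=[P1,P2,P3] Q1=[P4] Q2=[]
t=15-16: P1@Q0 runs 1, rem=4, I/O yield, promote→Q0. Q0=[P2,P3,P1] Q1=[P4] Q2=[]
t=16-18: P2@Q0 runs 2, rem=3, I/O yield, promote→Q0. Q0=[P3,P1,P2] Q1=[P4] Q2=[]
t=18-21: P3@Q0 runs 3, rem=1, I/O yield, promote→Q0. Q0=[P1,P2,P3] Q1=[P4] Q2=[]
t=21-22: P1@Q0 runs 1, rem=3, I/O yield, promote→Q0. Q0=[P2,P3,P1] Q1=[P4] Q2=[]
t=22-24: P2@Q0 runs 2, rem=1, I/O yield, promote→Q0. Q0=[P3,P1,P2] Q1=[P4] Q2=[]
t=24-25: P3@Q0 runs 1, rem=0, completes. Q0=[P1,P2] Q1=[P4] Q2=[]
t=25-26: P1@Q0 runs 1, rem=2, I/O yield, promote→Q0. Q0=[P2,P1] Q1=[P4] Q2=[]
t=26-27: P2@Q0 runs 1, rem=0, completes. Q0=[P1] Q1=[P4] Q2=[]
t=27-28: P1@Q0 runs 1, rem=1, I/O yield, promote→Q0. Q0=[P1] Q1=[P4] Q2=[]
t=28-29: P1@Q0 runs 1, rem=0, completes. Q0=[] Q1=[P4] Q2=[]
t=29-35: P4@Q1 runs 6, rem=0, completes. Q0=[] Q1=[] Q2=[]

Answer: P3,P2,P1,P4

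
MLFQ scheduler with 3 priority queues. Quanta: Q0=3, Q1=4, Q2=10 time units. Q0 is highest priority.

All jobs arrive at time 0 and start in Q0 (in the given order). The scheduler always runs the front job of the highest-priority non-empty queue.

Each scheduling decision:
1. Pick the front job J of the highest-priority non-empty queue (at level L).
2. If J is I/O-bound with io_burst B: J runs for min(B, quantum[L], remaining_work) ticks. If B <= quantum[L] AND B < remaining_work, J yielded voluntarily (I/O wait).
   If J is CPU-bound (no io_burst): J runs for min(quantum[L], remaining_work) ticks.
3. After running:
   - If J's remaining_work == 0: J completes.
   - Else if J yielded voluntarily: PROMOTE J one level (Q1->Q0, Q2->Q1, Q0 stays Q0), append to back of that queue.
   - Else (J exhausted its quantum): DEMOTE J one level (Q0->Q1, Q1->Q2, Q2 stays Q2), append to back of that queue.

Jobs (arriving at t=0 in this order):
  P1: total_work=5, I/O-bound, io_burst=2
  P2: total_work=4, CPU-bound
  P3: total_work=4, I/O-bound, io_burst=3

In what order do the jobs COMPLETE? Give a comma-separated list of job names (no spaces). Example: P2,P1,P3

t=0-2: P1@Q0 runs 2, rem=3, I/O yield, promote→Q0. Q0=[P2,P3,P1] Q1=[] Q2=[]
t=2-5: P2@Q0 runs 3, rem=1, quantum used, demote→Q1. Q0=[P3,P1] Q1=[P2] Q2=[]
t=5-8: P3@Q0 runs 3, rem=1, I/O yield, promote→Q0. Q0=[P1,P3] Q1=[P2] Q2=[]
t=8-10: P1@Q0 runs 2, rem=1, I/O yield, promote→Q0. Q0=[P3,P1] Q1=[P2] Q2=[]
t=10-11: P3@Q0 runs 1, rem=0, completes. Q0=[P1] Q1=[P2] Q2=[]
t=11-12: P1@Q0 runs 1, rem=0, completes. Q0=[] Q1=[P2] Q2=[]
t=12-13: P2@Q1 runs 1, rem=0, completes. Q0=[] Q1=[] Q2=[]

Answer: P3,P1,P2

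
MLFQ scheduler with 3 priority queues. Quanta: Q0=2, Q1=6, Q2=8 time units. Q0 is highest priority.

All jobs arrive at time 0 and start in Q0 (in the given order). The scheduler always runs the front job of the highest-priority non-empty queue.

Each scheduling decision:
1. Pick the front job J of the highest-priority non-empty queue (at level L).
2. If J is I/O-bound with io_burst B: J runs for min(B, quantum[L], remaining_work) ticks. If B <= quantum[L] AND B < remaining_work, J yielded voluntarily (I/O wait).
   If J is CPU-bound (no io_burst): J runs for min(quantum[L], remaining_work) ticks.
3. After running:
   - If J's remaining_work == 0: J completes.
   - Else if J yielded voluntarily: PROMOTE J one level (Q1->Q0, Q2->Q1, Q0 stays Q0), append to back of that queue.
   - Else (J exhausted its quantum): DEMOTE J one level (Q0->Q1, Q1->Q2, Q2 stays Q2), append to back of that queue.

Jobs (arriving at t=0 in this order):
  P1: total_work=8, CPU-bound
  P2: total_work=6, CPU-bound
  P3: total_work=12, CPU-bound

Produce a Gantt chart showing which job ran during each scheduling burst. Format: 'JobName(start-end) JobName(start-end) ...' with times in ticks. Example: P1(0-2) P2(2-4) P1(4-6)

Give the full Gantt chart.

t=0-2: P1@Q0 runs 2, rem=6, quantum used, demote→Q1. Q0=[P2,P3] Q1=[P1] Q2=[]
t=2-4: P2@Q0 runs 2, rem=4, quantum used, demote→Q1. Q0=[P3] Q1=[P1,P2] Q2=[]
t=4-6: P3@Q0 runs 2, rem=10, quantum used, demote→Q1. Q0=[] Q1=[P1,P2,P3] Q2=[]
t=6-12: P1@Q1 runs 6, rem=0, completes. Q0=[] Q1=[P2,P3] Q2=[]
t=12-16: P2@Q1 runs 4, rem=0, completes. Q0=[] Q1=[P3] Q2=[]
t=16-22: P3@Q1 runs 6, rem=4, quantum used, demote→Q2. Q0=[] Q1=[] Q2=[P3]
t=22-26: P3@Q2 runs 4, rem=0, completes. Q0=[] Q1=[] Q2=[]

Answer: P1(0-2) P2(2-4) P3(4-6) P1(6-12) P2(12-16) P3(16-22) P3(22-26)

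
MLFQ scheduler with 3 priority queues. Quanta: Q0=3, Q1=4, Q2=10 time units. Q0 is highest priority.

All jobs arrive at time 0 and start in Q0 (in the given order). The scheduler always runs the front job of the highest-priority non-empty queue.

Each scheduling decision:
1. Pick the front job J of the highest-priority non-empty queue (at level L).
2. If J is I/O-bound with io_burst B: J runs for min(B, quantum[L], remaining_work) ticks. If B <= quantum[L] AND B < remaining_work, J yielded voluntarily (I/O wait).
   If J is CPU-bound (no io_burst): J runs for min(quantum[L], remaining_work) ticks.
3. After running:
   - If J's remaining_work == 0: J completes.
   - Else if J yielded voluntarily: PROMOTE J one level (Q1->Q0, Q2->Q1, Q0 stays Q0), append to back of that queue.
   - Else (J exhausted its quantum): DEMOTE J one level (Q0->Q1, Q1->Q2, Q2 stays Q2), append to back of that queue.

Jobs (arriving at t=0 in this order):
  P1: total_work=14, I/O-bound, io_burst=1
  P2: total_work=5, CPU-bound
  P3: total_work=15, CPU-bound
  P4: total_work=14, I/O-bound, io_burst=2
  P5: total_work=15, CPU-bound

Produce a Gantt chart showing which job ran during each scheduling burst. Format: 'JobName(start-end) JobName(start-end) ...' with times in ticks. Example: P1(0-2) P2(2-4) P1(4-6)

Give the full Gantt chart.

Answer: P1(0-1) P2(1-4) P3(4-7) P4(7-9) P5(9-12) P1(12-13) P4(13-15) P1(15-16) P4(16-18) P1(18-19) P4(19-21) P1(21-22) P4(22-24) P1(24-25) P4(25-27) P1(27-28) P4(28-30) P1(30-31) P1(31-32) P1(32-33) P1(33-34) P1(34-35) P1(35-36) P1(36-37) P2(37-39) P3(39-43) P5(43-47) P3(47-55) P5(55-63)

Derivation:
t=0-1: P1@Q0 runs 1, rem=13, I/O yield, promote→Q0. Q0=[P2,P3,P4,P5,P1] Q1=[] Q2=[]
t=1-4: P2@Q0 runs 3, rem=2, quantum used, demote→Q1. Q0=[P3,P4,P5,P1] Q1=[P2] Q2=[]
t=4-7: P3@Q0 runs 3, rem=12, quantum used, demote→Q1. Q0=[P4,P5,P1] Q1=[P2,P3] Q2=[]
t=7-9: P4@Q0 runs 2, rem=12, I/O yield, promote→Q0. Q0=[P5,P1,P4] Q1=[P2,P3] Q2=[]
t=9-12: P5@Q0 runs 3, rem=12, quantum used, demote→Q1. Q0=[P1,P4] Q1=[P2,P3,P5] Q2=[]
t=12-13: P1@Q0 runs 1, rem=12, I/O yield, promote→Q0. Q0=[P4,P1] Q1=[P2,P3,P5] Q2=[]
t=13-15: P4@Q0 runs 2, rem=10, I/O yield, promote→Q0. Q0=[P1,P4] Q1=[P2,P3,P5] Q2=[]
t=15-16: P1@Q0 runs 1, rem=11, I/O yield, promote→Q0. Q0=[P4,P1] Q1=[P2,P3,P5] Q2=[]
t=16-18: P4@Q0 runs 2, rem=8, I/O yield, promote→Q0. Q0=[P1,P4] Q1=[P2,P3,P5] Q2=[]
t=18-19: P1@Q0 runs 1, rem=10, I/O yield, promote→Q0. Q0=[P4,P1] Q1=[P2,P3,P5] Q2=[]
t=19-21: P4@Q0 runs 2, rem=6, I/O yield, promote→Q0. Q0=[P1,P4] Q1=[P2,P3,P5] Q2=[]
t=21-22: P1@Q0 runs 1, rem=9, I/O yield, promote→Q0. Q0=[P4,P1] Q1=[P2,P3,P5] Q2=[]
t=22-24: P4@Q0 runs 2, rem=4, I/O yield, promote→Q0. Q0=[P1,P4] Q1=[P2,P3,P5] Q2=[]
t=24-25: P1@Q0 runs 1, rem=8, I/O yield, promote→Q0. Q0=[P4,P1] Q1=[P2,P3,P5] Q2=[]
t=25-27: P4@Q0 runs 2, rem=2, I/O yield, promote→Q0. Q0=[P1,P4] Q1=[P2,P3,P5] Q2=[]
t=27-28: P1@Q0 runs 1, rem=7, I/O yield, promote→Q0. Q0=[P4,P1] Q1=[P2,P3,P5] Q2=[]
t=28-30: P4@Q0 runs 2, rem=0, completes. Q0=[P1] Q1=[P2,P3,P5] Q2=[]
t=30-31: P1@Q0 runs 1, rem=6, I/O yield, promote→Q0. Q0=[P1] Q1=[P2,P3,P5] Q2=[]
t=31-32: P1@Q0 runs 1, rem=5, I/O yield, promote→Q0. Q0=[P1] Q1=[P2,P3,P5] Q2=[]
t=32-33: P1@Q0 runs 1, rem=4, I/O yield, promote→Q0. Q0=[P1] Q1=[P2,P3,P5] Q2=[]
t=33-34: P1@Q0 runs 1, rem=3, I/O yield, promote→Q0. Q0=[P1] Q1=[P2,P3,P5] Q2=[]
t=34-35: P1@Q0 runs 1, rem=2, I/O yield, promote→Q0. Q0=[P1] Q1=[P2,P3,P5] Q2=[]
t=35-36: P1@Q0 runs 1, rem=1, I/O yield, promote→Q0. Q0=[P1] Q1=[P2,P3,P5] Q2=[]
t=36-37: P1@Q0 runs 1, rem=0, completes. Q0=[] Q1=[P2,P3,P5] Q2=[]
t=37-39: P2@Q1 runs 2, rem=0, completes. Q0=[] Q1=[P3,P5] Q2=[]
t=39-43: P3@Q1 runs 4, rem=8, quantum used, demote→Q2. Q0=[] Q1=[P5] Q2=[P3]
t=43-47: P5@Q1 runs 4, rem=8, quantum used, demote→Q2. Q0=[] Q1=[] Q2=[P3,P5]
t=47-55: P3@Q2 runs 8, rem=0, completes. Q0=[] Q1=[] Q2=[P5]
t=55-63: P5@Q2 runs 8, rem=0, completes. Q0=[] Q1=[] Q2=[]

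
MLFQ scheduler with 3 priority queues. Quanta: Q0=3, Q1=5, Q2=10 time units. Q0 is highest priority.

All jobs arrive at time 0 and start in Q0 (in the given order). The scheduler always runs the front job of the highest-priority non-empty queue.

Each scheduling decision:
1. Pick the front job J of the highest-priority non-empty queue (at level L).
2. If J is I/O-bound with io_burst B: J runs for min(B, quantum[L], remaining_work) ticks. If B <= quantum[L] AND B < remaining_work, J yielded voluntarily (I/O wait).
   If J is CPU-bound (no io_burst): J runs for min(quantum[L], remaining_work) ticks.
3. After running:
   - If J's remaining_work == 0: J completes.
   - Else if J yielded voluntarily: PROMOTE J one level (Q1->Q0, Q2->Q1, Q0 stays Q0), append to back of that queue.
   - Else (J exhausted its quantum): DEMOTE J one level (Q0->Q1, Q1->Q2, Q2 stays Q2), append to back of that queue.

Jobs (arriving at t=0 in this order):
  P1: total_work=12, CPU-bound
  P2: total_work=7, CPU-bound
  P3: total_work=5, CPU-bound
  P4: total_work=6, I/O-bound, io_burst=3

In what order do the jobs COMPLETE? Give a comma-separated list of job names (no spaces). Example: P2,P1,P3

Answer: P4,P2,P3,P1

Derivation:
t=0-3: P1@Q0 runs 3, rem=9, quantum used, demote→Q1. Q0=[P2,P3,P4] Q1=[P1] Q2=[]
t=3-6: P2@Q0 runs 3, rem=4, quantum used, demote→Q1. Q0=[P3,P4] Q1=[P1,P2] Q2=[]
t=6-9: P3@Q0 runs 3, rem=2, quantum used, demote→Q1. Q0=[P4] Q1=[P1,P2,P3] Q2=[]
t=9-12: P4@Q0 runs 3, rem=3, I/O yield, promote→Q0. Q0=[P4] Q1=[P1,P2,P3] Q2=[]
t=12-15: P4@Q0 runs 3, rem=0, completes. Q0=[] Q1=[P1,P2,P3] Q2=[]
t=15-20: P1@Q1 runs 5, rem=4, quantum used, demote→Q2. Q0=[] Q1=[P2,P3] Q2=[P1]
t=20-24: P2@Q1 runs 4, rem=0, completes. Q0=[] Q1=[P3] Q2=[P1]
t=24-26: P3@Q1 runs 2, rem=0, completes. Q0=[] Q1=[] Q2=[P1]
t=26-30: P1@Q2 runs 4, rem=0, completes. Q0=[] Q1=[] Q2=[]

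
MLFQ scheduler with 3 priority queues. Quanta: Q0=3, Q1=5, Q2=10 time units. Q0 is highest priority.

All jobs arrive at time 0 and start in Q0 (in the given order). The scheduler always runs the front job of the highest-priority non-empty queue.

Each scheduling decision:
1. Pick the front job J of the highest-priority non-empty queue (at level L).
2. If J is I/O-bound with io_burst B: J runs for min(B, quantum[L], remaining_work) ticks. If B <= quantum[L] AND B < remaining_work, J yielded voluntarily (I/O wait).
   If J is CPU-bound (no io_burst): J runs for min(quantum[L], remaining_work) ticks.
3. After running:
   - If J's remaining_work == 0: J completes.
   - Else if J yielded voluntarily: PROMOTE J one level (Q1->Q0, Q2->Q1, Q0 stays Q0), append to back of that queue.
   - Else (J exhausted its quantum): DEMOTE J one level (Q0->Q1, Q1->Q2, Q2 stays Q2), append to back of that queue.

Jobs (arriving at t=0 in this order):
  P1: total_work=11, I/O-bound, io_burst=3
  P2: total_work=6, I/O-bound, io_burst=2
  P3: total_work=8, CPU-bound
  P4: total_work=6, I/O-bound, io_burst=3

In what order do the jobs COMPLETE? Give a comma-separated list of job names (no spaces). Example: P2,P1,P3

t=0-3: P1@Q0 runs 3, rem=8, I/O yield, promote→Q0. Q0=[P2,P3,P4,P1] Q1=[] Q2=[]
t=3-5: P2@Q0 runs 2, rem=4, I/O yield, promote→Q0. Q0=[P3,P4,P1,P2] Q1=[] Q2=[]
t=5-8: P3@Q0 runs 3, rem=5, quantum used, demote→Q1. Q0=[P4,P1,P2] Q1=[P3] Q2=[]
t=8-11: P4@Q0 runs 3, rem=3, I/O yield, promote→Q0. Q0=[P1,P2,P4] Q1=[P3] Q2=[]
t=11-14: P1@Q0 runs 3, rem=5, I/O yield, promote→Q0. Q0=[P2,P4,P1] Q1=[P3] Q2=[]
t=14-16: P2@Q0 runs 2, rem=2, I/O yield, promote→Q0. Q0=[P4,P1,P2] Q1=[P3] Q2=[]
t=16-19: P4@Q0 runs 3, rem=0, completes. Q0=[P1,P2] Q1=[P3] Q2=[]
t=19-22: P1@Q0 runs 3, rem=2, I/O yield, promote→Q0. Q0=[P2,P1] Q1=[P3] Q2=[]
t=22-24: P2@Q0 runs 2, rem=0, completes. Q0=[P1] Q1=[P3] Q2=[]
t=24-26: P1@Q0 runs 2, rem=0, completes. Q0=[] Q1=[P3] Q2=[]
t=26-31: P3@Q1 runs 5, rem=0, completes. Q0=[] Q1=[] Q2=[]

Answer: P4,P2,P1,P3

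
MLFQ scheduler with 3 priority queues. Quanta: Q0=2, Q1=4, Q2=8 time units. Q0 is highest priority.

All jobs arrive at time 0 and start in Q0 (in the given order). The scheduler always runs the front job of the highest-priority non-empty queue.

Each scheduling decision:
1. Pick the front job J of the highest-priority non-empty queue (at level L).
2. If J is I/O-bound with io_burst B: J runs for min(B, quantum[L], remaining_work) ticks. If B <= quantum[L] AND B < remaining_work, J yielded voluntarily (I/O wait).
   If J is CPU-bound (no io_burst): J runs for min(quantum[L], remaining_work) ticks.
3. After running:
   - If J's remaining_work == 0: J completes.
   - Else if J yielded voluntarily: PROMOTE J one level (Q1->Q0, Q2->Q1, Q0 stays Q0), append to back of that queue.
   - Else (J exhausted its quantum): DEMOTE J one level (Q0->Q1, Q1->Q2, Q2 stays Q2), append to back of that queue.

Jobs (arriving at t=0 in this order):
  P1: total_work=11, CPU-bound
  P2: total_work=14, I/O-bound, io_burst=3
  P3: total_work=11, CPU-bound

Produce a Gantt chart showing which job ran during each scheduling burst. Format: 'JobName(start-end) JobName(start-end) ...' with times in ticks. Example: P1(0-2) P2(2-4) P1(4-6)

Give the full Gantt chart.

Answer: P1(0-2) P2(2-4) P3(4-6) P1(6-10) P2(10-13) P2(13-15) P3(15-19) P2(19-22) P2(22-24) P2(24-26) P1(26-31) P3(31-36)

Derivation:
t=0-2: P1@Q0 runs 2, rem=9, quantum used, demote→Q1. Q0=[P2,P3] Q1=[P1] Q2=[]
t=2-4: P2@Q0 runs 2, rem=12, quantum used, demote→Q1. Q0=[P3] Q1=[P1,P2] Q2=[]
t=4-6: P3@Q0 runs 2, rem=9, quantum used, demote→Q1. Q0=[] Q1=[P1,P2,P3] Q2=[]
t=6-10: P1@Q1 runs 4, rem=5, quantum used, demote→Q2. Q0=[] Q1=[P2,P3] Q2=[P1]
t=10-13: P2@Q1 runs 3, rem=9, I/O yield, promote→Q0. Q0=[P2] Q1=[P3] Q2=[P1]
t=13-15: P2@Q0 runs 2, rem=7, quantum used, demote→Q1. Q0=[] Q1=[P3,P2] Q2=[P1]
t=15-19: P3@Q1 runs 4, rem=5, quantum used, demote→Q2. Q0=[] Q1=[P2] Q2=[P1,P3]
t=19-22: P2@Q1 runs 3, rem=4, I/O yield, promote→Q0. Q0=[P2] Q1=[] Q2=[P1,P3]
t=22-24: P2@Q0 runs 2, rem=2, quantum used, demote→Q1. Q0=[] Q1=[P2] Q2=[P1,P3]
t=24-26: P2@Q1 runs 2, rem=0, completes. Q0=[] Q1=[] Q2=[P1,P3]
t=26-31: P1@Q2 runs 5, rem=0, completes. Q0=[] Q1=[] Q2=[P3]
t=31-36: P3@Q2 runs 5, rem=0, completes. Q0=[] Q1=[] Q2=[]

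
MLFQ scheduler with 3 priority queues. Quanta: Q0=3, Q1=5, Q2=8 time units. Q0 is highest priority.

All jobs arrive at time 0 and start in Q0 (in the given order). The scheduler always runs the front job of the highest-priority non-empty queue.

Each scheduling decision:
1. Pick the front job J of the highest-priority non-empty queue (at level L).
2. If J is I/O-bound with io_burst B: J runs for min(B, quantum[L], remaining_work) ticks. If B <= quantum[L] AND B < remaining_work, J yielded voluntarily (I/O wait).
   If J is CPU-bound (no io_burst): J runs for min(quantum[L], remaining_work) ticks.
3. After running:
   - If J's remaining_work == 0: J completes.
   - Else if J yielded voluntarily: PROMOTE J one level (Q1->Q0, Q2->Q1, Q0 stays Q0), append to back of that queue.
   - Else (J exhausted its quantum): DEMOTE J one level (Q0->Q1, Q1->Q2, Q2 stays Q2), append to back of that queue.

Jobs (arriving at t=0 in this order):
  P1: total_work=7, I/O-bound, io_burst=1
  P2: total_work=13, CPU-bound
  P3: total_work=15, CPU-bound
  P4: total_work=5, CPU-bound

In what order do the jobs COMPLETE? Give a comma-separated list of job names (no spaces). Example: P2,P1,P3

Answer: P1,P4,P2,P3

Derivation:
t=0-1: P1@Q0 runs 1, rem=6, I/O yield, promote→Q0. Q0=[P2,P3,P4,P1] Q1=[] Q2=[]
t=1-4: P2@Q0 runs 3, rem=10, quantum used, demote→Q1. Q0=[P3,P4,P1] Q1=[P2] Q2=[]
t=4-7: P3@Q0 runs 3, rem=12, quantum used, demote→Q1. Q0=[P4,P1] Q1=[P2,P3] Q2=[]
t=7-10: P4@Q0 runs 3, rem=2, quantum used, demote→Q1. Q0=[P1] Q1=[P2,P3,P4] Q2=[]
t=10-11: P1@Q0 runs 1, rem=5, I/O yield, promote→Q0. Q0=[P1] Q1=[P2,P3,P4] Q2=[]
t=11-12: P1@Q0 runs 1, rem=4, I/O yield, promote→Q0. Q0=[P1] Q1=[P2,P3,P4] Q2=[]
t=12-13: P1@Q0 runs 1, rem=3, I/O yield, promote→Q0. Q0=[P1] Q1=[P2,P3,P4] Q2=[]
t=13-14: P1@Q0 runs 1, rem=2, I/O yield, promote→Q0. Q0=[P1] Q1=[P2,P3,P4] Q2=[]
t=14-15: P1@Q0 runs 1, rem=1, I/O yield, promote→Q0. Q0=[P1] Q1=[P2,P3,P4] Q2=[]
t=15-16: P1@Q0 runs 1, rem=0, completes. Q0=[] Q1=[P2,P3,P4] Q2=[]
t=16-21: P2@Q1 runs 5, rem=5, quantum used, demote→Q2. Q0=[] Q1=[P3,P4] Q2=[P2]
t=21-26: P3@Q1 runs 5, rem=7, quantum used, demote→Q2. Q0=[] Q1=[P4] Q2=[P2,P3]
t=26-28: P4@Q1 runs 2, rem=0, completes. Q0=[] Q1=[] Q2=[P2,P3]
t=28-33: P2@Q2 runs 5, rem=0, completes. Q0=[] Q1=[] Q2=[P3]
t=33-40: P3@Q2 runs 7, rem=0, completes. Q0=[] Q1=[] Q2=[]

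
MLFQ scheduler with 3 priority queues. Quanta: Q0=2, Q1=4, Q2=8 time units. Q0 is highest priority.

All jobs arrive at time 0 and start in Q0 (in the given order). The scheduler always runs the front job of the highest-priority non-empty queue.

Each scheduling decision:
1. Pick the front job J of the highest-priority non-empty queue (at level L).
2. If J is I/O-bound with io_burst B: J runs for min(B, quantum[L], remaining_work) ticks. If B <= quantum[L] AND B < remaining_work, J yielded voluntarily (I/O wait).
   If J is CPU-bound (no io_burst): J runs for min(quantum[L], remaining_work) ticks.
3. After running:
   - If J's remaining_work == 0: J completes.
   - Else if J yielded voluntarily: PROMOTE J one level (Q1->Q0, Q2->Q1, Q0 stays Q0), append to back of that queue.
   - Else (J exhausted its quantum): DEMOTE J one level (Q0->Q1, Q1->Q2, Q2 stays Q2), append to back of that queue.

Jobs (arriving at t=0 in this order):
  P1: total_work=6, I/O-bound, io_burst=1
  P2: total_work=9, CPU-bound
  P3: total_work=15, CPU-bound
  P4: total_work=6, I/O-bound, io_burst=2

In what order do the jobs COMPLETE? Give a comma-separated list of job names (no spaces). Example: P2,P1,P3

t=0-1: P1@Q0 runs 1, rem=5, I/O yield, promote→Q0. Q0=[P2,P3,P4,P1] Q1=[] Q2=[]
t=1-3: P2@Q0 runs 2, rem=7, quantum used, demote→Q1. Q0=[P3,P4,P1] Q1=[P2] Q2=[]
t=3-5: P3@Q0 runs 2, rem=13, quantum used, demote→Q1. Q0=[P4,P1] Q1=[P2,P3] Q2=[]
t=5-7: P4@Q0 runs 2, rem=4, I/O yield, promote→Q0. Q0=[P1,P4] Q1=[P2,P3] Q2=[]
t=7-8: P1@Q0 runs 1, rem=4, I/O yield, promote→Q0. Q0=[P4,P1] Q1=[P2,P3] Q2=[]
t=8-10: P4@Q0 runs 2, rem=2, I/O yield, promote→Q0. Q0=[P1,P4] Q1=[P2,P3] Q2=[]
t=10-11: P1@Q0 runs 1, rem=3, I/O yield, promote→Q0. Q0=[P4,P1] Q1=[P2,P3] Q2=[]
t=11-13: P4@Q0 runs 2, rem=0, completes. Q0=[P1] Q1=[P2,P3] Q2=[]
t=13-14: P1@Q0 runs 1, rem=2, I/O yield, promote→Q0. Q0=[P1] Q1=[P2,P3] Q2=[]
t=14-15: P1@Q0 runs 1, rem=1, I/O yield, promote→Q0. Q0=[P1] Q1=[P2,P3] Q2=[]
t=15-16: P1@Q0 runs 1, rem=0, completes. Q0=[] Q1=[P2,P3] Q2=[]
t=16-20: P2@Q1 runs 4, rem=3, quantum used, demote→Q2. Q0=[] Q1=[P3] Q2=[P2]
t=20-24: P3@Q1 runs 4, rem=9, quantum used, demote→Q2. Q0=[] Q1=[] Q2=[P2,P3]
t=24-27: P2@Q2 runs 3, rem=0, completes. Q0=[] Q1=[] Q2=[P3]
t=27-35: P3@Q2 runs 8, rem=1, quantum used, demote→Q2. Q0=[] Q1=[] Q2=[P3]
t=35-36: P3@Q2 runs 1, rem=0, completes. Q0=[] Q1=[] Q2=[]

Answer: P4,P1,P2,P3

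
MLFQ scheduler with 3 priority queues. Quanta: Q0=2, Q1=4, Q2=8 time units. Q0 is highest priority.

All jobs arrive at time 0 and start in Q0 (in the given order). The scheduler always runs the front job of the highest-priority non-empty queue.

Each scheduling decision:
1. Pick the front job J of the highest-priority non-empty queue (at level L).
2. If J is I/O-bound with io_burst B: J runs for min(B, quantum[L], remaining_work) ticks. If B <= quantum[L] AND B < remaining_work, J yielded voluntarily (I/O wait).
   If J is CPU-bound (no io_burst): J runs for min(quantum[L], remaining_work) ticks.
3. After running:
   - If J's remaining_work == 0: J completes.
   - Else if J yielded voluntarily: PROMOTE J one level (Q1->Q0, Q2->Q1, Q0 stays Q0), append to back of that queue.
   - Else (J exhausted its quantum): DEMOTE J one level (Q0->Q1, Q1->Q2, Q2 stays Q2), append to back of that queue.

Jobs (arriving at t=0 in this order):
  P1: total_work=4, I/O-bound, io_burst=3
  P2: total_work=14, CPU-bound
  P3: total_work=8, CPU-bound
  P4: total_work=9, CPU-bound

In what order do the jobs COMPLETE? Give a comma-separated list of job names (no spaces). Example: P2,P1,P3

Answer: P1,P2,P3,P4

Derivation:
t=0-2: P1@Q0 runs 2, rem=2, quantum used, demote→Q1. Q0=[P2,P3,P4] Q1=[P1] Q2=[]
t=2-4: P2@Q0 runs 2, rem=12, quantum used, demote→Q1. Q0=[P3,P4] Q1=[P1,P2] Q2=[]
t=4-6: P3@Q0 runs 2, rem=6, quantum used, demote→Q1. Q0=[P4] Q1=[P1,P2,P3] Q2=[]
t=6-8: P4@Q0 runs 2, rem=7, quantum used, demote→Q1. Q0=[] Q1=[P1,P2,P3,P4] Q2=[]
t=8-10: P1@Q1 runs 2, rem=0, completes. Q0=[] Q1=[P2,P3,P4] Q2=[]
t=10-14: P2@Q1 runs 4, rem=8, quantum used, demote→Q2. Q0=[] Q1=[P3,P4] Q2=[P2]
t=14-18: P3@Q1 runs 4, rem=2, quantum used, demote→Q2. Q0=[] Q1=[P4] Q2=[P2,P3]
t=18-22: P4@Q1 runs 4, rem=3, quantum used, demote→Q2. Q0=[] Q1=[] Q2=[P2,P3,P4]
t=22-30: P2@Q2 runs 8, rem=0, completes. Q0=[] Q1=[] Q2=[P3,P4]
t=30-32: P3@Q2 runs 2, rem=0, completes. Q0=[] Q1=[] Q2=[P4]
t=32-35: P4@Q2 runs 3, rem=0, completes. Q0=[] Q1=[] Q2=[]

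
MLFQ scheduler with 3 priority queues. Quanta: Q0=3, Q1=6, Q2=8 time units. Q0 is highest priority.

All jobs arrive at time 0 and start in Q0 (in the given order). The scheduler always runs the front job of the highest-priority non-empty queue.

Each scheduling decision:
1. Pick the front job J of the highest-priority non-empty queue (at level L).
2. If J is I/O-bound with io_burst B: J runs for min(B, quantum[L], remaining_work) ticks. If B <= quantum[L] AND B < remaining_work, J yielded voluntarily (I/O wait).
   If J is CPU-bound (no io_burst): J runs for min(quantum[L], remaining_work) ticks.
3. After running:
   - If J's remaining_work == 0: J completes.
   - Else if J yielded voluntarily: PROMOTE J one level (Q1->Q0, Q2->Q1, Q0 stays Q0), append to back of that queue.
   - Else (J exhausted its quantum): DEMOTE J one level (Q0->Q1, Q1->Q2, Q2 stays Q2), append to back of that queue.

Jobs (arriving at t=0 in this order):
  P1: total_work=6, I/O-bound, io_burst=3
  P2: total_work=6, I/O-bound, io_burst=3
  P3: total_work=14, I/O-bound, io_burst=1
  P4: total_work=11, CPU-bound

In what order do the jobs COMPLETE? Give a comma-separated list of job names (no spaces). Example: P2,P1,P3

t=0-3: P1@Q0 runs 3, rem=3, I/O yield, promote→Q0. Q0=[P2,P3,P4,P1] Q1=[] Q2=[]
t=3-6: P2@Q0 runs 3, rem=3, I/O yield, promote→Q0. Q0=[P3,P4,P1,P2] Q1=[] Q2=[]
t=6-7: P3@Q0 runs 1, rem=13, I/O yield, promote→Q0. Q0=[P4,P1,P2,P3] Q1=[] Q2=[]
t=7-10: P4@Q0 runs 3, rem=8, quantum used, demote→Q1. Q0=[P1,P2,P3] Q1=[P4] Q2=[]
t=10-13: P1@Q0 runs 3, rem=0, completes. Q0=[P2,P3] Q1=[P4] Q2=[]
t=13-16: P2@Q0 runs 3, rem=0, completes. Q0=[P3] Q1=[P4] Q2=[]
t=16-17: P3@Q0 runs 1, rem=12, I/O yield, promote→Q0. Q0=[P3] Q1=[P4] Q2=[]
t=17-18: P3@Q0 runs 1, rem=11, I/O yield, promote→Q0. Q0=[P3] Q1=[P4] Q2=[]
t=18-19: P3@Q0 runs 1, rem=10, I/O yield, promote→Q0. Q0=[P3] Q1=[P4] Q2=[]
t=19-20: P3@Q0 runs 1, rem=9, I/O yield, promote→Q0. Q0=[P3] Q1=[P4] Q2=[]
t=20-21: P3@Q0 runs 1, rem=8, I/O yield, promote→Q0. Q0=[P3] Q1=[P4] Q2=[]
t=21-22: P3@Q0 runs 1, rem=7, I/O yield, promote→Q0. Q0=[P3] Q1=[P4] Q2=[]
t=22-23: P3@Q0 runs 1, rem=6, I/O yield, promote→Q0. Q0=[P3] Q1=[P4] Q2=[]
t=23-24: P3@Q0 runs 1, rem=5, I/O yield, promote→Q0. Q0=[P3] Q1=[P4] Q2=[]
t=24-25: P3@Q0 runs 1, rem=4, I/O yield, promote→Q0. Q0=[P3] Q1=[P4] Q2=[]
t=25-26: P3@Q0 runs 1, rem=3, I/O yield, promote→Q0. Q0=[P3] Q1=[P4] Q2=[]
t=26-27: P3@Q0 runs 1, rem=2, I/O yield, promote→Q0. Q0=[P3] Q1=[P4] Q2=[]
t=27-28: P3@Q0 runs 1, rem=1, I/O yield, promote→Q0. Q0=[P3] Q1=[P4] Q2=[]
t=28-29: P3@Q0 runs 1, rem=0, completes. Q0=[] Q1=[P4] Q2=[]
t=29-35: P4@Q1 runs 6, rem=2, quantum used, demote→Q2. Q0=[] Q1=[] Q2=[P4]
t=35-37: P4@Q2 runs 2, rem=0, completes. Q0=[] Q1=[] Q2=[]

Answer: P1,P2,P3,P4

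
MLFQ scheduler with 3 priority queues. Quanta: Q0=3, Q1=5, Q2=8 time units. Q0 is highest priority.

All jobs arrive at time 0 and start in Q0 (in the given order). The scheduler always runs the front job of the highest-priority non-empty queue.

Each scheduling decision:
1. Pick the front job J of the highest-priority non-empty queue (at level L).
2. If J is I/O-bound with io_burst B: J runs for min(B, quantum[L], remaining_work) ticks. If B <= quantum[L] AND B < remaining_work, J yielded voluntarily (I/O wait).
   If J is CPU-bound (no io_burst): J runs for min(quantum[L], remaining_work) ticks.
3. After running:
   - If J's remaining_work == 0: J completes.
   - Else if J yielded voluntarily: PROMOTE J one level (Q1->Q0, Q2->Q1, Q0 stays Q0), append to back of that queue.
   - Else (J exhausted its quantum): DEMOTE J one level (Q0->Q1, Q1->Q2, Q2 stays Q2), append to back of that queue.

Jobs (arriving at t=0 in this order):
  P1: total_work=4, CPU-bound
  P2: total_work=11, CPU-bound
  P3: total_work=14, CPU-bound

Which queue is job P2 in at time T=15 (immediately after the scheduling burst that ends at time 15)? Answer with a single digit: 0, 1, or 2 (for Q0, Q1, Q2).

t=0-3: P1@Q0 runs 3, rem=1, quantum used, demote→Q1. Q0=[P2,P3] Q1=[P1] Q2=[]
t=3-6: P2@Q0 runs 3, rem=8, quantum used, demote→Q1. Q0=[P3] Q1=[P1,P2] Q2=[]
t=6-9: P3@Q0 runs 3, rem=11, quantum used, demote→Q1. Q0=[] Q1=[P1,P2,P3] Q2=[]
t=9-10: P1@Q1 runs 1, rem=0, completes. Q0=[] Q1=[P2,P3] Q2=[]
t=10-15: P2@Q1 runs 5, rem=3, quantum used, demote→Q2. Q0=[] Q1=[P3] Q2=[P2]
t=15-20: P3@Q1 runs 5, rem=6, quantum used, demote→Q2. Q0=[] Q1=[] Q2=[P2,P3]
t=20-23: P2@Q2 runs 3, rem=0, completes. Q0=[] Q1=[] Q2=[P3]
t=23-29: P3@Q2 runs 6, rem=0, completes. Q0=[] Q1=[] Q2=[]

Answer: 2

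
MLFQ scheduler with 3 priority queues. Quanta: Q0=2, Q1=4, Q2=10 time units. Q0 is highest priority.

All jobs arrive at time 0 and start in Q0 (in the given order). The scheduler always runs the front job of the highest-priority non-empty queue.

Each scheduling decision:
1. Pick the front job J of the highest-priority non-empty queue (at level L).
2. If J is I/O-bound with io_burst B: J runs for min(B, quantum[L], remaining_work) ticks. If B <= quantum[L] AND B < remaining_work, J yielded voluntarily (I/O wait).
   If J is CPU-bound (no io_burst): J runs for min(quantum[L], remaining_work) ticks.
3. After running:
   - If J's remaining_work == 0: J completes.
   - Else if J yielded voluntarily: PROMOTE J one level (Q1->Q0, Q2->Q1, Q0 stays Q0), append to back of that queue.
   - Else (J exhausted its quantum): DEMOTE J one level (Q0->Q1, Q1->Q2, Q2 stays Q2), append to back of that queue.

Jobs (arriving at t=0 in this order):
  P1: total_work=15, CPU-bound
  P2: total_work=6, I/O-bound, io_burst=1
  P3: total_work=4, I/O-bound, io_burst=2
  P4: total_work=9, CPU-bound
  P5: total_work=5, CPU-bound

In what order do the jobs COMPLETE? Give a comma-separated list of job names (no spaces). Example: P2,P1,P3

t=0-2: P1@Q0 runs 2, rem=13, quantum used, demote→Q1. Q0=[P2,P3,P4,P5] Q1=[P1] Q2=[]
t=2-3: P2@Q0 runs 1, rem=5, I/O yield, promote→Q0. Q0=[P3,P4,P5,P2] Q1=[P1] Q2=[]
t=3-5: P3@Q0 runs 2, rem=2, I/O yield, promote→Q0. Q0=[P4,P5,P2,P3] Q1=[P1] Q2=[]
t=5-7: P4@Q0 runs 2, rem=7, quantum used, demote→Q1. Q0=[P5,P2,P3] Q1=[P1,P4] Q2=[]
t=7-9: P5@Q0 runs 2, rem=3, quantum used, demote→Q1. Q0=[P2,P3] Q1=[P1,P4,P5] Q2=[]
t=9-10: P2@Q0 runs 1, rem=4, I/O yield, promote→Q0. Q0=[P3,P2] Q1=[P1,P4,P5] Q2=[]
t=10-12: P3@Q0 runs 2, rem=0, completes. Q0=[P2] Q1=[P1,P4,P5] Q2=[]
t=12-13: P2@Q0 runs 1, rem=3, I/O yield, promote→Q0. Q0=[P2] Q1=[P1,P4,P5] Q2=[]
t=13-14: P2@Q0 runs 1, rem=2, I/O yield, promote→Q0. Q0=[P2] Q1=[P1,P4,P5] Q2=[]
t=14-15: P2@Q0 runs 1, rem=1, I/O yield, promote→Q0. Q0=[P2] Q1=[P1,P4,P5] Q2=[]
t=15-16: P2@Q0 runs 1, rem=0, completes. Q0=[] Q1=[P1,P4,P5] Q2=[]
t=16-20: P1@Q1 runs 4, rem=9, quantum used, demote→Q2. Q0=[] Q1=[P4,P5] Q2=[P1]
t=20-24: P4@Q1 runs 4, rem=3, quantum used, demote→Q2. Q0=[] Q1=[P5] Q2=[P1,P4]
t=24-27: P5@Q1 runs 3, rem=0, completes. Q0=[] Q1=[] Q2=[P1,P4]
t=27-36: P1@Q2 runs 9, rem=0, completes. Q0=[] Q1=[] Q2=[P4]
t=36-39: P4@Q2 runs 3, rem=0, completes. Q0=[] Q1=[] Q2=[]

Answer: P3,P2,P5,P1,P4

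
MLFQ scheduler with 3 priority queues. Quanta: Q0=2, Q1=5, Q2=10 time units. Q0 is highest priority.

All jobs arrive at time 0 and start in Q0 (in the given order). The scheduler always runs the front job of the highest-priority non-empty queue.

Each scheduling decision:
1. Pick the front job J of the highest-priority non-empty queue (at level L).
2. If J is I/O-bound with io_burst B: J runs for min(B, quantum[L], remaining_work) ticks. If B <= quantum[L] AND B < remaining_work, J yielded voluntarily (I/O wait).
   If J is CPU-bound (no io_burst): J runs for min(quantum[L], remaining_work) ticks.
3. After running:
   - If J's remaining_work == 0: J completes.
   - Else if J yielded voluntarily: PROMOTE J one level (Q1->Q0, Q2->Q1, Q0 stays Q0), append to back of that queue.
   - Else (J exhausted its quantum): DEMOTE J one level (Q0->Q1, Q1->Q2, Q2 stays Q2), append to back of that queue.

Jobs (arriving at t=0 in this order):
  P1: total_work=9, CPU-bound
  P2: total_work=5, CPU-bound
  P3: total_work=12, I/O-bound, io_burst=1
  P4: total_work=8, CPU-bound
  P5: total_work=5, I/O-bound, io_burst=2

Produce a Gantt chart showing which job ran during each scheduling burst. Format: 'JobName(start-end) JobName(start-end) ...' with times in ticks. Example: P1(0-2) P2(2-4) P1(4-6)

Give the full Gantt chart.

t=0-2: P1@Q0 runs 2, rem=7, quantum used, demote→Q1. Q0=[P2,P3,P4,P5] Q1=[P1] Q2=[]
t=2-4: P2@Q0 runs 2, rem=3, quantum used, demote→Q1. Q0=[P3,P4,P5] Q1=[P1,P2] Q2=[]
t=4-5: P3@Q0 runs 1, rem=11, I/O yield, promote→Q0. Q0=[P4,P5,P3] Q1=[P1,P2] Q2=[]
t=5-7: P4@Q0 runs 2, rem=6, quantum used, demote→Q1. Q0=[P5,P3] Q1=[P1,P2,P4] Q2=[]
t=7-9: P5@Q0 runs 2, rem=3, I/O yield, promote→Q0. Q0=[P3,P5] Q1=[P1,P2,P4] Q2=[]
t=9-10: P3@Q0 runs 1, rem=10, I/O yield, promote→Q0. Q0=[P5,P3] Q1=[P1,P2,P4] Q2=[]
t=10-12: P5@Q0 runs 2, rem=1, I/O yield, promote→Q0. Q0=[P3,P5] Q1=[P1,P2,P4] Q2=[]
t=12-13: P3@Q0 runs 1, rem=9, I/O yield, promote→Q0. Q0=[P5,P3] Q1=[P1,P2,P4] Q2=[]
t=13-14: P5@Q0 runs 1, rem=0, completes. Q0=[P3] Q1=[P1,P2,P4] Q2=[]
t=14-15: P3@Q0 runs 1, rem=8, I/O yield, promote→Q0. Q0=[P3] Q1=[P1,P2,P4] Q2=[]
t=15-16: P3@Q0 runs 1, rem=7, I/O yield, promote→Q0. Q0=[P3] Q1=[P1,P2,P4] Q2=[]
t=16-17: P3@Q0 runs 1, rem=6, I/O yield, promote→Q0. Q0=[P3] Q1=[P1,P2,P4] Q2=[]
t=17-18: P3@Q0 runs 1, rem=5, I/O yield, promote→Q0. Q0=[P3] Q1=[P1,P2,P4] Q2=[]
t=18-19: P3@Q0 runs 1, rem=4, I/O yield, promote→Q0. Q0=[P3] Q1=[P1,P2,P4] Q2=[]
t=19-20: P3@Q0 runs 1, rem=3, I/O yield, promote→Q0. Q0=[P3] Q1=[P1,P2,P4] Q2=[]
t=20-21: P3@Q0 runs 1, rem=2, I/O yield, promote→Q0. Q0=[P3] Q1=[P1,P2,P4] Q2=[]
t=21-22: P3@Q0 runs 1, rem=1, I/O yield, promote→Q0. Q0=[P3] Q1=[P1,P2,P4] Q2=[]
t=22-23: P3@Q0 runs 1, rem=0, completes. Q0=[] Q1=[P1,P2,P4] Q2=[]
t=23-28: P1@Q1 runs 5, rem=2, quantum used, demote→Q2. Q0=[] Q1=[P2,P4] Q2=[P1]
t=28-31: P2@Q1 runs 3, rem=0, completes. Q0=[] Q1=[P4] Q2=[P1]
t=31-36: P4@Q1 runs 5, rem=1, quantum used, demote→Q2. Q0=[] Q1=[] Q2=[P1,P4]
t=36-38: P1@Q2 runs 2, rem=0, completes. Q0=[] Q1=[] Q2=[P4]
t=38-39: P4@Q2 runs 1, rem=0, completes. Q0=[] Q1=[] Q2=[]

Answer: P1(0-2) P2(2-4) P3(4-5) P4(5-7) P5(7-9) P3(9-10) P5(10-12) P3(12-13) P5(13-14) P3(14-15) P3(15-16) P3(16-17) P3(17-18) P3(18-19) P3(19-20) P3(20-21) P3(21-22) P3(22-23) P1(23-28) P2(28-31) P4(31-36) P1(36-38) P4(38-39)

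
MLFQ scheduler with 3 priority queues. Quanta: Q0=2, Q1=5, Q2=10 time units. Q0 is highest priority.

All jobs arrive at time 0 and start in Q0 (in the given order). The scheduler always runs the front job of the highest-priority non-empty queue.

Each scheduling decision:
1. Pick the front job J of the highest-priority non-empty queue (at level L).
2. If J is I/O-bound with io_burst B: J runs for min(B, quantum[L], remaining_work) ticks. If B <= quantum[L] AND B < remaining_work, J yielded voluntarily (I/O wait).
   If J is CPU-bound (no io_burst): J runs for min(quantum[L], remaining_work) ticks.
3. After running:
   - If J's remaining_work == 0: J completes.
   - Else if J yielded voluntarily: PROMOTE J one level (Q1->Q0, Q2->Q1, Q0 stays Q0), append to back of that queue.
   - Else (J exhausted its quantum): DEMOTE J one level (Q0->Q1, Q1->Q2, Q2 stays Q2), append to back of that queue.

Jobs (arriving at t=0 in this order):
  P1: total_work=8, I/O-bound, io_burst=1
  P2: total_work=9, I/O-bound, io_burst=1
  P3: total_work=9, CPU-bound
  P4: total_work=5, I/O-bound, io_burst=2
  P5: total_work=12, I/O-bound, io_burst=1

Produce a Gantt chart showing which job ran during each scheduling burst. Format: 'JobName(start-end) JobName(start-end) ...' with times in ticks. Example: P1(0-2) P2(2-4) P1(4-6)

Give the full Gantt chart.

t=0-1: P1@Q0 runs 1, rem=7, I/O yield, promote→Q0. Q0=[P2,P3,P4,P5,P1] Q1=[] Q2=[]
t=1-2: P2@Q0 runs 1, rem=8, I/O yield, promote→Q0. Q0=[P3,P4,P5,P1,P2] Q1=[] Q2=[]
t=2-4: P3@Q0 runs 2, rem=7, quantum used, demote→Q1. Q0=[P4,P5,P1,P2] Q1=[P3] Q2=[]
t=4-6: P4@Q0 runs 2, rem=3, I/O yield, promote→Q0. Q0=[P5,P1,P2,P4] Q1=[P3] Q2=[]
t=6-7: P5@Q0 runs 1, rem=11, I/O yield, promote→Q0. Q0=[P1,P2,P4,P5] Q1=[P3] Q2=[]
t=7-8: P1@Q0 runs 1, rem=6, I/O yield, promote→Q0. Q0=[P2,P4,P5,P1] Q1=[P3] Q2=[]
t=8-9: P2@Q0 runs 1, rem=7, I/O yield, promote→Q0. Q0=[P4,P5,P1,P2] Q1=[P3] Q2=[]
t=9-11: P4@Q0 runs 2, rem=1, I/O yield, promote→Q0. Q0=[P5,P1,P2,P4] Q1=[P3] Q2=[]
t=11-12: P5@Q0 runs 1, rem=10, I/O yield, promote→Q0. Q0=[P1,P2,P4,P5] Q1=[P3] Q2=[]
t=12-13: P1@Q0 runs 1, rem=5, I/O yield, promote→Q0. Q0=[P2,P4,P5,P1] Q1=[P3] Q2=[]
t=13-14: P2@Q0 runs 1, rem=6, I/O yield, promote→Q0. Q0=[P4,P5,P1,P2] Q1=[P3] Q2=[]
t=14-15: P4@Q0 runs 1, rem=0, completes. Q0=[P5,P1,P2] Q1=[P3] Q2=[]
t=15-16: P5@Q0 runs 1, rem=9, I/O yield, promote→Q0. Q0=[P1,P2,P5] Q1=[P3] Q2=[]
t=16-17: P1@Q0 runs 1, rem=4, I/O yield, promote→Q0. Q0=[P2,P5,P1] Q1=[P3] Q2=[]
t=17-18: P2@Q0 runs 1, rem=5, I/O yield, promote→Q0. Q0=[P5,P1,P2] Q1=[P3] Q2=[]
t=18-19: P5@Q0 runs 1, rem=8, I/O yield, promote→Q0. Q0=[P1,P2,P5] Q1=[P3] Q2=[]
t=19-20: P1@Q0 runs 1, rem=3, I/O yield, promote→Q0. Q0=[P2,P5,P1] Q1=[P3] Q2=[]
t=20-21: P2@Q0 runs 1, rem=4, I/O yield, promote→Q0. Q0=[P5,P1,P2] Q1=[P3] Q2=[]
t=21-22: P5@Q0 runs 1, rem=7, I/O yield, promote→Q0. Q0=[P1,P2,P5] Q1=[P3] Q2=[]
t=22-23: P1@Q0 runs 1, rem=2, I/O yield, promote→Q0. Q0=[P2,P5,P1] Q1=[P3] Q2=[]
t=23-24: P2@Q0 runs 1, rem=3, I/O yield, promote→Q0. Q0=[P5,P1,P2] Q1=[P3] Q2=[]
t=24-25: P5@Q0 runs 1, rem=6, I/O yield, promote→Q0. Q0=[P1,P2,P5] Q1=[P3] Q2=[]
t=25-26: P1@Q0 runs 1, rem=1, I/O yield, promote→Q0. Q0=[P2,P5,P1] Q1=[P3] Q2=[]
t=26-27: P2@Q0 runs 1, rem=2, I/O yield, promote→Q0. Q0=[P5,P1,P2] Q1=[P3] Q2=[]
t=27-28: P5@Q0 runs 1, rem=5, I/O yield, promote→Q0. Q0=[P1,P2,P5] Q1=[P3] Q2=[]
t=28-29: P1@Q0 runs 1, rem=0, completes. Q0=[P2,P5] Q1=[P3] Q2=[]
t=29-30: P2@Q0 runs 1, rem=1, I/O yield, promote→Q0. Q0=[P5,P2] Q1=[P3] Q2=[]
t=30-31: P5@Q0 runs 1, rem=4, I/O yield, promote→Q0. Q0=[P2,P5] Q1=[P3] Q2=[]
t=31-32: P2@Q0 runs 1, rem=0, completes. Q0=[P5] Q1=[P3] Q2=[]
t=32-33: P5@Q0 runs 1, rem=3, I/O yield, promote→Q0. Q0=[P5] Q1=[P3] Q2=[]
t=33-34: P5@Q0 runs 1, rem=2, I/O yield, promote→Q0. Q0=[P5] Q1=[P3] Q2=[]
t=34-35: P5@Q0 runs 1, rem=1, I/O yield, promote→Q0. Q0=[P5] Q1=[P3] Q2=[]
t=35-36: P5@Q0 runs 1, rem=0, completes. Q0=[] Q1=[P3] Q2=[]
t=36-41: P3@Q1 runs 5, rem=2, quantum used, demote→Q2. Q0=[] Q1=[] Q2=[P3]
t=41-43: P3@Q2 runs 2, rem=0, completes. Q0=[] Q1=[] Q2=[]

Answer: P1(0-1) P2(1-2) P3(2-4) P4(4-6) P5(6-7) P1(7-8) P2(8-9) P4(9-11) P5(11-12) P1(12-13) P2(13-14) P4(14-15) P5(15-16) P1(16-17) P2(17-18) P5(18-19) P1(19-20) P2(20-21) P5(21-22) P1(22-23) P2(23-24) P5(24-25) P1(25-26) P2(26-27) P5(27-28) P1(28-29) P2(29-30) P5(30-31) P2(31-32) P5(32-33) P5(33-34) P5(34-35) P5(35-36) P3(36-41) P3(41-43)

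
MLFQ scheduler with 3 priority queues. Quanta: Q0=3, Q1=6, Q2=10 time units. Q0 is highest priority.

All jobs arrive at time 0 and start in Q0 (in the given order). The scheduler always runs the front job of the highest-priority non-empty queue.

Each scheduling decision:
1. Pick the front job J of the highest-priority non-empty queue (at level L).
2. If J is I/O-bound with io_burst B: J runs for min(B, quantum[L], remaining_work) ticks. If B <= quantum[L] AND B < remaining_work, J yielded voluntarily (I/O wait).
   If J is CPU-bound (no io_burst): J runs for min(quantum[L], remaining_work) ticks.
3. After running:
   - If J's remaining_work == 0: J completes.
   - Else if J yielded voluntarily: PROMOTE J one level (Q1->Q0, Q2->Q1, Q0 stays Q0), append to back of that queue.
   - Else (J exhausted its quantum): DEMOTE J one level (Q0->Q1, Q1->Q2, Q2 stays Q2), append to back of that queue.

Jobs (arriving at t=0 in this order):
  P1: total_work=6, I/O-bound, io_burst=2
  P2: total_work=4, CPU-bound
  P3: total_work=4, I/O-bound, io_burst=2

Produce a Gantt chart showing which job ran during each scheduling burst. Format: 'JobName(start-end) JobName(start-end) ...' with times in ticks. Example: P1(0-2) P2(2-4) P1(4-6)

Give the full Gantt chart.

t=0-2: P1@Q0 runs 2, rem=4, I/O yield, promote→Q0. Q0=[P2,P3,P1] Q1=[] Q2=[]
t=2-5: P2@Q0 runs 3, rem=1, quantum used, demote→Q1. Q0=[P3,P1] Q1=[P2] Q2=[]
t=5-7: P3@Q0 runs 2, rem=2, I/O yield, promote→Q0. Q0=[P1,P3] Q1=[P2] Q2=[]
t=7-9: P1@Q0 runs 2, rem=2, I/O yield, promote→Q0. Q0=[P3,P1] Q1=[P2] Q2=[]
t=9-11: P3@Q0 runs 2, rem=0, completes. Q0=[P1] Q1=[P2] Q2=[]
t=11-13: P1@Q0 runs 2, rem=0, completes. Q0=[] Q1=[P2] Q2=[]
t=13-14: P2@Q1 runs 1, rem=0, completes. Q0=[] Q1=[] Q2=[]

Answer: P1(0-2) P2(2-5) P3(5-7) P1(7-9) P3(9-11) P1(11-13) P2(13-14)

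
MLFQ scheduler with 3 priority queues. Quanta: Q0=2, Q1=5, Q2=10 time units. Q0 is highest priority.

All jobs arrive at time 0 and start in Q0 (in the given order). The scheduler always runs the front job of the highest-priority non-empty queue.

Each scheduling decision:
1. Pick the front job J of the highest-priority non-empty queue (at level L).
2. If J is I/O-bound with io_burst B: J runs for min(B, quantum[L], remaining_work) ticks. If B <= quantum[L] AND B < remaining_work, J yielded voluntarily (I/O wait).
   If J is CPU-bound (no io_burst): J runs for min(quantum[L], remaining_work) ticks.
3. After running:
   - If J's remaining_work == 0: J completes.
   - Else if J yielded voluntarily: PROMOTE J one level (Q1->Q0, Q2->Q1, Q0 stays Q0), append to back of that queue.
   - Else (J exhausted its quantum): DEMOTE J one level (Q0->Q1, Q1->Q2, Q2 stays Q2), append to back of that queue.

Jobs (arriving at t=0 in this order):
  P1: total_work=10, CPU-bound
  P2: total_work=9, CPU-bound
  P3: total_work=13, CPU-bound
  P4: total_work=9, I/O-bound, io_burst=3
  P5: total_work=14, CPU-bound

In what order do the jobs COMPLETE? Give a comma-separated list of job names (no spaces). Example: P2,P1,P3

Answer: P4,P1,P2,P3,P5

Derivation:
t=0-2: P1@Q0 runs 2, rem=8, quantum used, demote→Q1. Q0=[P2,P3,P4,P5] Q1=[P1] Q2=[]
t=2-4: P2@Q0 runs 2, rem=7, quantum used, demote→Q1. Q0=[P3,P4,P5] Q1=[P1,P2] Q2=[]
t=4-6: P3@Q0 runs 2, rem=11, quantum used, demote→Q1. Q0=[P4,P5] Q1=[P1,P2,P3] Q2=[]
t=6-8: P4@Q0 runs 2, rem=7, quantum used, demote→Q1. Q0=[P5] Q1=[P1,P2,P3,P4] Q2=[]
t=8-10: P5@Q0 runs 2, rem=12, quantum used, demote→Q1. Q0=[] Q1=[P1,P2,P3,P4,P5] Q2=[]
t=10-15: P1@Q1 runs 5, rem=3, quantum used, demote→Q2. Q0=[] Q1=[P2,P3,P4,P5] Q2=[P1]
t=15-20: P2@Q1 runs 5, rem=2, quantum used, demote→Q2. Q0=[] Q1=[P3,P4,P5] Q2=[P1,P2]
t=20-25: P3@Q1 runs 5, rem=6, quantum used, demote→Q2. Q0=[] Q1=[P4,P5] Q2=[P1,P2,P3]
t=25-28: P4@Q1 runs 3, rem=4, I/O yield, promote→Q0. Q0=[P4] Q1=[P5] Q2=[P1,P2,P3]
t=28-30: P4@Q0 runs 2, rem=2, quantum used, demote→Q1. Q0=[] Q1=[P5,P4] Q2=[P1,P2,P3]
t=30-35: P5@Q1 runs 5, rem=7, quantum used, demote→Q2. Q0=[] Q1=[P4] Q2=[P1,P2,P3,P5]
t=35-37: P4@Q1 runs 2, rem=0, completes. Q0=[] Q1=[] Q2=[P1,P2,P3,P5]
t=37-40: P1@Q2 runs 3, rem=0, completes. Q0=[] Q1=[] Q2=[P2,P3,P5]
t=40-42: P2@Q2 runs 2, rem=0, completes. Q0=[] Q1=[] Q2=[P3,P5]
t=42-48: P3@Q2 runs 6, rem=0, completes. Q0=[] Q1=[] Q2=[P5]
t=48-55: P5@Q2 runs 7, rem=0, completes. Q0=[] Q1=[] Q2=[]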